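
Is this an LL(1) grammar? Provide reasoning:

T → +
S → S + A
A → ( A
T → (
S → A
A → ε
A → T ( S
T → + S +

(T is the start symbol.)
A grammar is LL(1) if for each non-terminal N with multiple productions, the predict sets of those productions are pairwise disjoint, where PREDICT(N → α) = (FIRST(α) \ {ε}) ∪ (FOLLOW(N) if α ⇒* ε).

Relevant sets:
  FIRST(S) = { '(', '+', ε }
  FIRST(A) = { '(', '+', ε }
  FIRST(T) = { '(', '+' }
  FOLLOW(S) = { '+' }
  FOLLOW(A) = { '+' }

For T:
  PREDICT(T → '+') = { '+' }
  PREDICT(T → '(') = { '(' }
  PREDICT(T → '+' S '+') = { '+' }
For S:
  PREDICT(S → S '+' A) = { '(', '+' }
  PREDICT(S → A) = { '(', '+' }
For A:
  PREDICT(A → '(' A) = { '(' }
  PREDICT(A → ε) = { '+' }
  PREDICT(A → T '(' S) = { '(', '+' }

Conflict found: Predict set conflict for T: { '+' }
The grammar is NOT LL(1).

Answer: No. Predict set conflict for T: { '+' }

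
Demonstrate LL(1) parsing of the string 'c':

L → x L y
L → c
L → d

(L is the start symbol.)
LL(1) parsing maintains a stack (initially the start symbol over $) and the input. At each step: if the stack top is a terminal, match it against the current input token; if it is a non-terminal N, replace it with the RHS of M[N, lookahead] (the unique production whose predict set contains the lookahead).

Stack is shown with the top on the left.

Stack  Input  Action
--------------------
L $    c $    output L → c
c $    c $    match 'c'
$      $      accept

The string is accepted.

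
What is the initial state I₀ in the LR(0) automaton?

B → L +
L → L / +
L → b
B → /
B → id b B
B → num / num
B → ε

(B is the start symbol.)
First, augment the grammar with B' → B
I₀ = CLOSURE({ [B' → . B] }):
  [B' → . B] has the dot before B: add [B → . L +], [B → . /], [B → . id b B], [B → . num / num], [B → .]
  [B → . L +] has the dot before L: add [L → . L / +], [L → . b]
No further items can be added.

I₀ = { [B → . /], [B → . L +], [B → . id b B], [B → . num / num], [B → .], [B' → . B], [L → . L / +], [L → . b] }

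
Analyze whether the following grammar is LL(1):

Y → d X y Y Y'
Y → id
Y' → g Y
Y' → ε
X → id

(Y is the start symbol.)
A grammar is LL(1) if for each non-terminal N with multiple productions, the predict sets of those productions are pairwise disjoint, where PREDICT(N → α) = (FIRST(α) \ {ε}) ∪ (FOLLOW(N) if α ⇒* ε).

Relevant sets:
  FOLLOW(Y') = { $, 'g' }

For Y:
  PREDICT(Y → d X y Y Y') = { 'd' }
  PREDICT(Y → id) = { 'id' }
For Y':
  PREDICT(Y' → g Y) = { 'g' }
  PREDICT(Y' → ε) = { $, 'g' }
X has a single production, so nothing to check there.

Conflict found: Predict set conflict for Y': { 'g' }
The grammar is NOT LL(1).

Answer: No. Predict set conflict for Y': { 'g' }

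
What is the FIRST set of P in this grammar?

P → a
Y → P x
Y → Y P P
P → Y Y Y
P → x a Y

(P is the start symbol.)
To compute FIRST(P), examine every production with P on the left-hand side, reading each right-hand side left to right until a non-nullable symbol is reached.

FIRST sets of the other non-terminals involved (by the same procedure, iterated to a fixed point):
  FIRST(Y) = { 'a', 'x' }

From P → a:
  - a is a terminal: add 'a' and stop
From P → Y Y Y:
  - Y is a non-terminal: add FIRST(Y) \ {ε} = { 'a', 'x' }
    Y is not nullable, so stop
From P → x a Y:
  - x is a terminal: add 'x' and stop

Collecting: FIRST(P) = { 'a', 'x' }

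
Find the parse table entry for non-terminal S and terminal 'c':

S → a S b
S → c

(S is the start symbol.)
To find M[S, 'c'], we find productions for S where 'c' is in the predict set (PREDICT(N → α) = (FIRST(α) \ {ε}) ∪ (FOLLOW(N) if α ⇒* ε)).

S → a S b: PREDICT = { 'a' }
S → c: PREDICT = { 'c' }
  'c' is in predict set, so this production goes in M[S, 'c']

M[S, 'c'] = S → c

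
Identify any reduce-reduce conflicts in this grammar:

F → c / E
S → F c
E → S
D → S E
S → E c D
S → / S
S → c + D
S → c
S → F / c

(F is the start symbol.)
Yes — I19: [E → S .] vs [S → / S .]

A reduce-reduce conflict occurs when an LR(0) state has two complete items [A → α .] and [B → β .] — both call for a reduction, and with no lookahead the parser cannot choose between them.

Augment with F' → F and build the canonical LR(0) collection (I0 = CLOSURE({[F' → . F]}), then GOTO on every symbol after a dot until no new states appear). It has 20 states:
  I0: { [F → . c / E], [F' → . F] }  — shift
  I1: { [F' → F .] }  — accept
  I2: { [F → c . / E] }  — shift
  I3: { [E → . S], [F → . c / E], [F → c / . E], [S → . / S], [S → . E c D], [S → . F / c], [S → . F c], [S → . c + D], [S → . c] }  — shift
  I4: { [E → . S], [F → . c / E], [S → . / S], [S → . E c D], [S → . F / c], [S → . F c], [S → . c + D], [S → . c], [S → / . S] }  — shift
  I5: { [F → c / E .], [S → E . c D] }  — shift, reduce
  I6: { [S → F . / c], [S → F . c] }  — shift
  I7: { [E → S .] }  — reduce
  I8: { [F → c . / E], [S → c . + D], [S → c .] }  — shift, reduce
  I9: { [D → . S E], [E → . S], [F → . c / E], [S → . / S], [S → . E c D], [S → . F / c], [S → . F c], [S → . c + D], [S → . c], [S → c + . D] }  — shift
  I10: { [S → c + D .] }  — reduce
  I11: { [S → E . c D] }  — shift
  I12: { [D → S . E], [E → . S], [E → S .], [F → . c / E], [S → . / S], [S → . E c D], [S → . F / c], [S → . F c], [S → . c + D], [S → . c] }  — shift, reduce
  I13: { [D → S E .], [S → E . c D] }  — shift, reduce
  I14: { [D → . S E], [E → . S], [F → . c / E], [S → . / S], [S → . E c D], [S → . F / c], [S → . F c], [S → . c + D], [S → . c], [S → E c . D] }  — shift
  I15: { [S → E c D .] }  — reduce
  I16: { [S → F / . c] }  — shift
  I17: { [S → F c .] }  — reduce
  I18: { [S → F / c .] }  — reduce
  I19: { [E → S .], [S → / S .] }  — 2 reduces

I19 contains complete items [E → S .], [S → / S .] — reduce-reduce conflict.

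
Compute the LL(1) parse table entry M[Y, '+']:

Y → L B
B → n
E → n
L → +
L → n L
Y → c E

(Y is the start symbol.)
Y → L B

To find M[Y, '+'], we find productions for Y where '+' is in the predict set (PREDICT(N → α) = (FIRST(α) \ {ε}) ∪ (FOLLOW(N) if α ⇒* ε)).

Relevant sets:
  FIRST(L) = { '+', 'n' }

Y → L B: PREDICT = { '+', 'n' }
  '+' is in predict set, so this production goes in M[Y, '+']
Y → c E: PREDICT = { 'c' }

M[Y, '+'] = Y → L B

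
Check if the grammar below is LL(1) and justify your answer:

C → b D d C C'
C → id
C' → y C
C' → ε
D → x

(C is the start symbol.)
A grammar is LL(1) if for each non-terminal N with multiple productions, the predict sets of those productions are pairwise disjoint, where PREDICT(N → α) = (FIRST(α) \ {ε}) ∪ (FOLLOW(N) if α ⇒* ε).

Relevant sets:
  FOLLOW(C') = { $, 'y' }

For C:
  PREDICT(C → b D d C C') = { 'b' }
  PREDICT(C → id) = { 'id' }
For C':
  PREDICT(C' → y C) = { 'y' }
  PREDICT(C' → ε) = { $, 'y' }
D has a single production, so nothing to check there.

Conflict found: Predict set conflict for C': { 'y' }
The grammar is NOT LL(1).

Answer: No. Predict set conflict for C': { 'y' }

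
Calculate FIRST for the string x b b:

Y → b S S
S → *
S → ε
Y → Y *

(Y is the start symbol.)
To compute FIRST(x b b), process the symbols left to right:
Symbol x is a terminal. Add 'x' and stop.
FIRST(x b b) = { 'x' }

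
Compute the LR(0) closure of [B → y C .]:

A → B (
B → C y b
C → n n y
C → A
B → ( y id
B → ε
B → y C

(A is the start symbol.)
Start with: [B → y C .]
The dot is at the end, so nothing is added.

CLOSURE = { [B → y C .] }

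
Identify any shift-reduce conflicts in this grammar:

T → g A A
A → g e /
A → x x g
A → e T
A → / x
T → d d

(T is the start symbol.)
No shift-reduce conflicts

Augment with T' → T and build the canonical LR(0) collection (I0 = CLOSURE({[T' → . T]}), then GOTO on every symbol after a dot until no new states appear). It has 17 states:
  I0: { [T → . d d], [T → . g A A], [T' → . T] }  — shift
  I1: { [T' → T .] }  — accept
  I2: { [T → d . d] }  — shift
  I3: { [A → . / x], [A → . e T], [A → . g e /], [A → . x x g], [T → g . A A] }  — shift
  I4: { [A → / . x] }  — shift
  I5: { [A → . / x], [A → . e T], [A → . g e /], [A → . x x g], [T → g A . A] }  — shift
  I6: { [A → e . T], [T → . d d], [T → . g A A] }  — shift
  I7: { [A → g . e /] }  — shift
  I8: { [A → x . x g] }  — shift
  I9: { [A → x x . g] }  — shift
  I10: { [A → x x g .] }  — reduce
  I11: { [A → g e . /] }  — shift
  I12: { [A → g e / .] }  — reduce
  I13: { [A → e T .] }  — reduce
  I14: { [T → g A A .] }  — reduce
  I15: { [A → / x .] }  — reduce
  I16: { [T → d d .] }  — reduce

No state contains both a complete item and a shift item.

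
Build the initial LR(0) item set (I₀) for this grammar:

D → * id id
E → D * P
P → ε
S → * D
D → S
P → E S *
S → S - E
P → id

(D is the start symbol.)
First, augment the grammar with D' → D
I₀ = CLOSURE({ [D' → . D] }):
  [D' → . D] has the dot before D: add [D → . * id id], [D → . S]
  [D → . S] has the dot before S: add [S → . * D], [S → . S - E]
No further items can be added.

I₀ = { [D → . * id id], [D → . S], [D' → . D], [S → . * D], [S → . S - E] }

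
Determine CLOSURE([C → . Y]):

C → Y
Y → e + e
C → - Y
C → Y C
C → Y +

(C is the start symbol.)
To compute CLOSURE, for each item [A → α.Bβ] where B is a non-terminal, add [B → .γ] for all productions B → γ; repeat for the newly added items until nothing changes.

Start with: [C → . Y]
  [C → . Y] has the dot before Y: add [Y → . e + e]
No further items can be added.

CLOSURE = { [C → . Y], [Y → . e + e] }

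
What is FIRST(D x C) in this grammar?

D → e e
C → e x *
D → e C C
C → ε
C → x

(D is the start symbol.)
{ 'e' }

FIRST sets of the non-terminals involved (from the grammar, by fixed-point iteration):
  FIRST(D) = { 'e' }

To compute FIRST(D x C), process the symbols left to right:
Symbol D is a non-terminal. Add FIRST(D) \ {ε} = { 'e' }
D is not nullable (ε ∉ FIRST(D)), so stop here.
FIRST(D x C) = { 'e' }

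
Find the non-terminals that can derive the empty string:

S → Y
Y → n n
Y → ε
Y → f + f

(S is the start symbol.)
{ 'S', 'Y' }

A non-terminal is nullable if it can derive ε (the empty string): either it has an ε-production, or it has a production whose right-hand side consists entirely of nullable non-terminals.

ε-productions: Y → ε
So Y is immediately nullable.
S → Y: every symbol on the right is nullable, so S is nullable too.
Every non-terminal is now nullable.
Nullable = { 'S', 'Y' }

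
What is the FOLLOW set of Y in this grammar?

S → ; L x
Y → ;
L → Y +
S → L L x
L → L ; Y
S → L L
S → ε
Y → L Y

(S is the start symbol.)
In L → Y +: Y is followed by '+', add FIRST('+') \ {ε} = { '+' }
In L → L ; Y: Y is at the end, add FOLLOW(L)
In Y → L Y: Y is at the end; this adds FOLLOW(Y) to itself — nothing new

The FOLLOW sets referred to above (computed the same way, to a fixed point):
  FOLLOW(L) = { $, ';', 'x' }

Taking the union: FOLLOW(Y) = { $, '+', ';', 'x' }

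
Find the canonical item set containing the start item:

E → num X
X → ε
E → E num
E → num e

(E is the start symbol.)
{ [E → . E num], [E → . num X], [E → . num e], [E' → . E] }

First, augment the grammar with E' → E
I₀ = CLOSURE({ [E' → . E] }):
  [E' → . E] has the dot before E: add [E → . num X], [E → . E num], [E → . num e]
No further items can be added.

I₀ = { [E → . E num], [E → . num X], [E → . num e], [E' → . E] }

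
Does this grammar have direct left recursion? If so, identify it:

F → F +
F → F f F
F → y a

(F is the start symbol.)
Direct left recursion occurs when N → N α for some non-terminal N (the right-hand side begins with the left-hand side itself).

F → F +: LEFT RECURSIVE (starts with F)
F → F f F: LEFT RECURSIVE (starts with F)
F → y a: starts with y

The grammar has direct left recursion on: F.

Answer: Yes, F is left-recursive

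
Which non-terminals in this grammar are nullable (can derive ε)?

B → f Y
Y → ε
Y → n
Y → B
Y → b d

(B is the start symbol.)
{ 'Y' }

ε-productions: Y → ε
So Y is immediately nullable.
No further non-terminal can be added: every production for the remaining non-terminals contains a terminal or a non-nullable non-terminal.
Nullable = { 'Y' }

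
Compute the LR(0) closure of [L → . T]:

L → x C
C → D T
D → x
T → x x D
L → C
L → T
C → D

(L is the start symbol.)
{ [L → . T], [T → . x x D] }

To compute CLOSURE, for each item [A → α.Bβ] where B is a non-terminal, add [B → .γ] for all productions B → γ; repeat for the newly added items until nothing changes.

Start with: [L → . T]
  [L → . T] has the dot before T: add [T → . x x D]
No further items can be added.

CLOSURE = { [L → . T], [T → . x x D] }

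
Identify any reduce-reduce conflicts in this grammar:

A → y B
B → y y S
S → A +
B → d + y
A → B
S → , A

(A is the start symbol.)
A reduce-reduce conflict occurs when an LR(0) state has two complete items [A → α .] and [B → β .] — both call for a reduction, and with no lookahead the parser cannot choose between them.

Augment with A' → A and build the canonical LR(0) collection (I0 = CLOSURE({[A' → . A]}), then GOTO on every symbol after a dot until no new states appear). It has 16 states:
  I0: { [A → . B], [A → . y B], [A' → . A], [B → . d + y], [B → . y y S] }  — shift
  I1: { [A' → A .] }  — accept
  I2: { [A → B .] }  — reduce
  I3: { [B → d . + y] }  — shift
  I4: { [A → y . B], [B → . d + y], [B → . y y S], [B → y . y S] }  — shift
  I5: { [A → y B .] }  — reduce
  I6: { [A → . B], [A → . y B], [B → . d + y], [B → . y y S], [B → y . y S], [B → y y . S], [S → . , A], [S → . A +] }  — shift
  I7: { [A → . B], [A → . y B], [B → . d + y], [B → . y y S], [S → , . A] }  — shift
  I8: { [S → A . +] }  — shift
  I9: { [B → y y S .] }  — reduce
  I10: { [A → . B], [A → . y B], [A → y . B], [B → . d + y], [B → . y y S], [B → y . y S], [B → y y . S], [S → . , A], [S → . A +] }  — shift
  I11: { [A → B .], [A → y B .] }  — 2 reduces
  I12: { [S → A + .] }  — reduce
  I13: { [S → , A .] }  — reduce
  I14: { [B → d + . y] }  — shift
  I15: { [B → d + y .] }  — reduce

I11 contains complete items [A → B .], [A → y B .] — reduce-reduce conflict.

Answer: Yes — I11: [A → B .] vs [A → y B .]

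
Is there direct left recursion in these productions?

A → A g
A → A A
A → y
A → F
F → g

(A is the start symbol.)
Yes, A is left-recursive

Direct left recursion occurs when N → N α for some non-terminal N (the right-hand side begins with the left-hand side itself).

A → A g: LEFT RECURSIVE (starts with A)
A → A A: LEFT RECURSIVE (starts with A)
A → y: starts with y
A → F: starts with F
F → g: starts with g

The grammar has direct left recursion on: A.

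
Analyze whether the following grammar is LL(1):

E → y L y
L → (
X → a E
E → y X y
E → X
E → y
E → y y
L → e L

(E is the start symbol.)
No. Predict set conflict for E: { 'y' }

A grammar is LL(1) if for each non-terminal N with multiple productions, the predict sets of those productions are pairwise disjoint, where PREDICT(N → α) = (FIRST(α) \ {ε}) ∪ (FOLLOW(N) if α ⇒* ε).

Relevant sets:
  FIRST(X) = { 'a' }

For E:
  PREDICT(E → y L y) = { 'y' }
  PREDICT(E → y X y) = { 'y' }
  PREDICT(E → X) = { 'a' }
  PREDICT(E → y) = { 'y' }
  PREDICT(E → y y) = { 'y' }
For L:
  PREDICT(L → '(') = { '(' }
  PREDICT(L → e L) = { 'e' }
X has a single production, so nothing to check there.

Conflict found: Predict set conflict for E: { 'y' }
The grammar is NOT LL(1).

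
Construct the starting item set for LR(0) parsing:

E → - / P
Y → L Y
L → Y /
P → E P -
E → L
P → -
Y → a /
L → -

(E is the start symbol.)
{ [E → . - / P], [E → . L], [E' → . E], [L → . -], [L → . Y /], [Y → . L Y], [Y → . a /] }

First, augment the grammar with E' → E
I₀ = CLOSURE({ [E' → . E] }):
  [E' → . E] has the dot before E: add [E → . - / P], [E → . L]
  [E → . L] has the dot before L: add [L → . Y /], [L → . -]
  [L → . Y /] has the dot before Y: add [Y → . L Y], [Y → . a /]
No further items can be added.

I₀ = { [E → . - / P], [E → . L], [E' → . E], [L → . -], [L → . Y /], [Y → . L Y], [Y → . a /] }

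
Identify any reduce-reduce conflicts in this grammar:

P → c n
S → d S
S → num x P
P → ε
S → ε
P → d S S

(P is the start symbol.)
A reduce-reduce conflict occurs when an LR(0) state has two complete items [A → α .] and [B → β .] — both call for a reduction, and with no lookahead the parser cannot choose between them.

Augment with P' → P and build the canonical LR(0) collection (I0 = CLOSURE({[P' → . P]}), then GOTO on every symbol after a dot until no new states appear). It has 12 states:
  I0: { [P → . c n], [P → . d S S], [P → .], [P' → . P] }  — shift, reduce
  I1: { [P' → P .] }  — accept
  I2: { [P → c . n] }  — shift
  I3: { [P → d . S S], [S → . d S], [S → . num x P], [S → .] }  — shift, reduce
  I4: { [P → d S . S], [S → . d S], [S → . num x P], [S → .] }  — shift, reduce
  I5: { [S → . d S], [S → . num x P], [S → .], [S → d . S] }  — shift, reduce
  I6: { [S → num . x P] }  — shift
  I7: { [P → . c n], [P → . d S S], [P → .], [S → num x . P] }  — shift, reduce
  I8: { [S → num x P .] }  — reduce
  I9: { [S → d S .] }  — reduce
  I10: { [P → d S S .] }  — reduce
  I11: { [P → c n .] }  — reduce

No state contains more than one complete item.

Answer: No reduce-reduce conflicts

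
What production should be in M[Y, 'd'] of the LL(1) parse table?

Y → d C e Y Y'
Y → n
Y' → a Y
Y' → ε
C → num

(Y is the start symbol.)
Y → d C e Y Y'

To find M[Y, 'd'], we find productions for Y where 'd' is in the predict set (PREDICT(N → α) = (FIRST(α) \ {ε}) ∪ (FOLLOW(N) if α ⇒* ε)).

Y → d C e Y Y': PREDICT = { 'd' }
  'd' is in predict set, so this production goes in M[Y, 'd']
Y → n: PREDICT = { 'n' }

M[Y, 'd'] = Y → d C e Y Y'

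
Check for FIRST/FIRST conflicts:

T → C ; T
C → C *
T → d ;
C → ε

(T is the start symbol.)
No FIRST/FIRST conflicts.

FIRST sets of the non-terminals at (or reachable through a nullable prefix from) the front of some alternative:
  FIRST(C) = { '*', ε }

Productions for T:
  T → C ; T: FIRST = { '*', ';' }
  T → d ;: FIRST = { 'd' }
Productions for C:
  C → C *: FIRST = { '*' }
  C → ε: FIRST = { ε }

All alternatives of each non-terminal have pairwise disjoint FIRST sets.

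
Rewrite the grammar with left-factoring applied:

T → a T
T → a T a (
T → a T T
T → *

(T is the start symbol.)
T → a T T'
T' → ε
T' → a (
T' → T
T → *

Left-factoring transforms A → αβ₁ | αβ₂ into A → αA' and A' → β₁ | β₂
(α is the longest common prefix among the alternatives). Repeat until
no nonterminal has two alternatives with a common prefix.

Round 1: T has alternatives sharing prefix 'a T'. Introduce T': T → a T T'
  Add: T' → ε
  Add: T' → a (
  Add: T' → T

No remaining common prefixes — done.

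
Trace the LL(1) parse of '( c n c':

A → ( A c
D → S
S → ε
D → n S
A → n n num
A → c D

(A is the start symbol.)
LL(1) parsing maintains a stack (initially the start symbol over $) and the input. At each step: if the stack top is a terminal, match it against the current input token; if it is a non-terminal N, replace it with the RHS of M[N, lookahead] (the unique production whose predict set contains the lookahead).

Stack is shown with the top on the left.

Stack    Input      Action
--------------------------
A $      ( c n c $  output A → ( A c
( A c $  ( c n c $  match '('
A c $    c n c $    output A → c D
c D c $  c n c $    match 'c'
D c $    n c $      output D → n S
n S c $  n c $      match 'n'
S c $    c $        output S → ε
c $      c $        match 'c'
$        $          accept

The string is accepted.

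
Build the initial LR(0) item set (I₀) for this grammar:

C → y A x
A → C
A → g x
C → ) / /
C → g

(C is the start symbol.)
{ [C → . ) / /], [C → . g], [C → . y A x], [C' → . C] }

First, augment the grammar with C' → C
I₀ = CLOSURE({ [C' → . C] }):
  [C' → . C] has the dot before C: add [C → . y A x], [C → . ) / /], [C → . g]
No further items can be added.

I₀ = { [C → . ) / /], [C → . g], [C → . y A x], [C' → . C] }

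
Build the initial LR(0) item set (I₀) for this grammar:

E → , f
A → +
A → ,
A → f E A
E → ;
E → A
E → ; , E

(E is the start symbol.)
First, augment the grammar with E' → E
I₀ = CLOSURE({ [E' → . E] }):
  [E' → . E] has the dot before E: add [E → . , f], [E → . ;], [E → . A], [E → . ; , E]
  [E → . A] has the dot before A: add [A → . +], [A → . ,], [A → . f E A]
No further items can be added.

I₀ = { [A → . +], [A → . ,], [A → . f E A], [E → . , f], [E → . ; , E], [E → . ;], [E → . A], [E' → . E] }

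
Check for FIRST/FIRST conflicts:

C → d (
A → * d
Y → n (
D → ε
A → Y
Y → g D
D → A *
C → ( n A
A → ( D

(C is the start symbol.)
No FIRST/FIRST conflicts.

FIRST sets of the non-terminals at (or reachable through a nullable prefix from) the front of some alternative:
  FIRST(Y) = { 'g', 'n' }
  FIRST(A) = { '(', '*', 'g', 'n' }

Productions for C:
  C → d (: FIRST = { 'd' }
  C → ( n A: FIRST = { '(' }
Productions for A:
  A → * d: FIRST = { '*' }
  A → Y: FIRST = { 'g', 'n' }
  A → ( D: FIRST = { '(' }
Productions for Y:
  Y → n (: FIRST = { 'n' }
  Y → g D: FIRST = { 'g' }
Productions for D:
  D → ε: FIRST = { ε }
  D → A *: FIRST = { '(', '*', 'g', 'n' }

All alternatives of each non-terminal have pairwise disjoint FIRST sets.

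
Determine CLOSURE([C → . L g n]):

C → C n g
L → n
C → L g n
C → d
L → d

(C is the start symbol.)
To compute CLOSURE, for each item [A → α.Bβ] where B is a non-terminal, add [B → .γ] for all productions B → γ; repeat for the newly added items until nothing changes.

Start with: [C → . L g n]
  [C → . L g n] has the dot before L: add [L → . n], [L → . d]
No further items can be added.

CLOSURE = { [C → . L g n], [L → . d], [L → . n] }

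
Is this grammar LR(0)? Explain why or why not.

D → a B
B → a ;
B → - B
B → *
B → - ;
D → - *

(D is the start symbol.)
Yes, the grammar is LR(0)

A grammar is LR(0) if no state in the canonical LR(0) collection has:
  - both a shift item (dot before a terminal) and a complete item (shift-reduce conflict), or
  - two or more complete items (reduce-reduce conflict; the accept item [D' → D .] counts as a complete item here).

Augment with D' → D and build the canonical LR(0) collection (I0 = CLOSURE({[D' → . D]}), then GOTO on every symbol after a dot until no new states appear). It has 12 states:
  I0: { [D → . - *], [D → . a B], [D' → . D] }  — shift
  I1: { [D → - . *] }  — shift
  I2: { [D' → D .] }  — accept
  I3: { [B → . *], [B → . - ;], [B → . - B], [B → . a ;], [D → a . B] }  — shift
  I4: { [B → * .] }  — reduce
  I5: { [B → - . ;], [B → - . B], [B → . *], [B → . - ;], [B → . - B], [B → . a ;] }  — shift
  I6: { [D → a B .] }  — reduce
  I7: { [B → a . ;] }  — shift
  I8: { [B → a ; .] }  — reduce
  I9: { [B → - ; .] }  — reduce
  I10: { [B → - B .] }  — reduce
  I11: { [D → - * .] }  — reduce

Every state is either a pure shift/goto state or contains exactly one complete item and nothing to shift — no conflicts. The grammar is LR(0).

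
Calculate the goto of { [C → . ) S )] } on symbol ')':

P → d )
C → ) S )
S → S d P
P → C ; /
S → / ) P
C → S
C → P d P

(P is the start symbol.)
GOTO(I, ')') = CLOSURE({ [A → αX.β] : [A → α.Xβ] ∈ I, X = ')' })

Items with dot before ')', with the dot advanced:
  [C → . ) S )] → [C → ) . S )]
Closure of the advanced items:
  [C → ) . S )] has the dot before S: add [S → . S d P], [S → . / ) P]

GOTO = { [C → ) . S )], [S → . / ) P], [S → . S d P] }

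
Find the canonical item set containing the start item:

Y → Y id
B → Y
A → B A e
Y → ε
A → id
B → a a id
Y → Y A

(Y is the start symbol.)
First, augment the grammar with Y' → Y
I₀ = CLOSURE({ [Y' → . Y] }):
  [Y' → . Y] has the dot before Y: add [Y → . Y id], [Y → .], [Y → . Y A]
No further items can be added.

I₀ = { [Y → . Y A], [Y → . Y id], [Y → .], [Y' → . Y] }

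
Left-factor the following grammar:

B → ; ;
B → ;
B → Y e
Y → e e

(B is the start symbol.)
B → ; B'
B' → ;
B' → ε
B → Y e
Y → e e

Left-factoring transforms A → αβ₁ | αβ₂ into A → αA' and A' → β₁ | β₂
(α is the longest common prefix among the alternatives). Repeat until
no nonterminal has two alternatives with a common prefix.

Round 1: B has alternatives sharing prefix ';'. Introduce B': B → ; B'
  Add: B' → ;
  Add: B' → ε

No remaining common prefixes — done.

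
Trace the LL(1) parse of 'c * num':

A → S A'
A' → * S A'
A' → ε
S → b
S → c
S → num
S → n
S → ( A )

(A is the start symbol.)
Stack is shown with the top on the left.

Stack     Input      Action
---------------------------
A $       c * num $  output A → S A'
S A' $    c * num $  output S → c
c A' $    c * num $  match 'c'
A' $      * num $    output A' → * S A'
* S A' $  * num $    match '*'
S A' $    num $      output S → num
num A' $  num $      match 'num'
A' $      $          output A' → ε
$         $          accept

The string is accepted.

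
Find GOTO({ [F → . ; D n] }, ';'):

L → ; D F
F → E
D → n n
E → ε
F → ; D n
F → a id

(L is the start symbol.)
GOTO(I, ';') = CLOSURE({ [A → αX.β] : [A → α.Xβ] ∈ I, X = ';' })

Items with dot before ';', with the dot advanced:
  [F → . ; D n] → [F → ; . D n]
Closure of the advanced items:
  [F → ; . D n] has the dot before D: add [D → . n n]

GOTO = { [D → . n n], [F → ; . D n] }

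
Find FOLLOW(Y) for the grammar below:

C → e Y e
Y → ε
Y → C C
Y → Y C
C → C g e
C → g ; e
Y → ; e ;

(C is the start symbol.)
{ 'e', 'g' }

To compute FOLLOW(Y), find every occurrence of Y on a right-hand side N → α Y β: add FIRST(β) \ {ε}, and if β is empty or nullable also add FOLLOW(N). Iterate to a fixed point.

In C → e Y e: Y is followed by e, add FIRST(e) \ {ε} = { 'e' }
In Y → Y C: Y is followed by C, add FIRST(C) \ {ε} = { 'e', 'g' }

Taking the union: FOLLOW(Y) = { 'e', 'g' }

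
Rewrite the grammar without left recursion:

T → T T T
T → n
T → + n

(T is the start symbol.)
T is directly left-recursive. The standard transformation for
  A → A α₁ | ... | A α_m | β₁ | ... | β_n
is
  A  → β₁ A' | ... | β_n A'
  A' → α₁ A' | ... | α_m A' | ε

T → n becomes T → n T'
T → + n becomes T → + n T'
T → T T T becomes T' → T T T'
Add T' → ε

Resulting grammar:
T → n T'
T → + n T'
T' → T T T'
T' → ε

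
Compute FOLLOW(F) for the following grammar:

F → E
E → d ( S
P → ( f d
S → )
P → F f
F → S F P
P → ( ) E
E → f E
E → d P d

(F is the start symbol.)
To compute FOLLOW(F), find every occurrence of F on a right-hand side N → α F β: add FIRST(β) \ {ε}, and if β is empty or nullable also add FOLLOW(N). Iterate to a fixed point.

F is the start symbol, so $ ∈ FOLLOW(F).
In P → F f: F is followed by f, add FIRST(f) \ {ε} = { 'f' }
In F → S F P: F is followed by P, add FIRST(P) \ {ε} = { '(', ')', 'd', 'f' }

Taking the union: FOLLOW(F) = { $, '(', ')', 'd', 'f' }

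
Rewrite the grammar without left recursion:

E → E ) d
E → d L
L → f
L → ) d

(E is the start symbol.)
E → d L E'
E' → ) d E'
E' → ε
L → f
L → ) d

E is directly left-recursive. The standard transformation for
  A → A α₁ | ... | A α_m | β₁ | ... | β_n
is
  A  → β₁ A' | ... | β_n A'
  A' → α₁ A' | ... | α_m A' | ε

E → d L becomes E → d L E'
E → E ) d becomes E' → ) d E'
Add E' → ε

Productions for other non-terminals are unchanged:
  L → f
  L → ) d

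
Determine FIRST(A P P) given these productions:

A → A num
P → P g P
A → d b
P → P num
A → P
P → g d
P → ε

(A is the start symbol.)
{ 'd', 'g', 'num', ε }

FIRST sets of the non-terminals involved (from the grammar, by fixed-point iteration):
  FIRST(A) = { 'd', 'g', 'num', ε }
  FIRST(P) = { 'g', 'num', ε }

To compute FIRST(A P P), process the symbols left to right:
Symbol A is a non-terminal. Add FIRST(A) \ {ε} = { 'd', 'g', 'num' }
A is nullable (ε ∈ FIRST(A)), continue to the next symbol.
Symbol P is a non-terminal. Add FIRST(P) \ {ε} = { 'g', 'num' }
P is nullable (ε ∈ FIRST(P)), continue to the next symbol.
Symbol P is a non-terminal. Add FIRST(P) \ {ε} = { 'g', 'num' }
P is nullable (ε ∈ FIRST(P)), continue to the next symbol.
All symbols are nullable, so ε is in the result.
FIRST(A P P) = { 'd', 'g', 'num', ε }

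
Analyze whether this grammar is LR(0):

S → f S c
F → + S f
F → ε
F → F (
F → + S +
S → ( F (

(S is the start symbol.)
No. Shift-reduce conflict between [F → .] and [F → . + S +]

Augment with S' → S and build the canonical LR(0) collection (I0 = CLOSURE({[S' → . S]}), then GOTO on every symbol after a dot until no new states appear). It has 12 states:
  I0: { [S → . ( F (], [S → . f S c], [S' → . S] }  — shift
  I1: { [F → . + S +], [F → . + S f], [F → . F (], [F → .], [S → ( . F (] }  — shift, reduce
  I2: { [S' → S .] }  — accept
  I3: { [S → . ( F (], [S → . f S c], [S → f . S c] }  — shift
  I4: { [S → f S . c] }  — shift
  I5: { [S → f S c .] }  — reduce
  I6: { [F → + . S +], [F → + . S f], [S → . ( F (], [S → . f S c] }  — shift
  I7: { [F → F . (], [S → ( F . (] }  — shift
  I8: { [F → F ( .], [S → ( F ( .] }  — 2 reduces
  I9: { [F → + S . +], [F → + S . f] }  — shift
  I10: { [F → + S + .] }  — reduce
  I11: { [F → + S f .] }  — reduce

Conflict in state I1:
  Shift-reduce conflict between [F → .] and [F → . + S +]
So the grammar is NOT LR(0).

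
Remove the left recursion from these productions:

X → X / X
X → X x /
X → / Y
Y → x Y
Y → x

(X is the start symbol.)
X → / Y X'
X' → / X X'
X' → x / X'
X' → ε
Y → x Y
Y → x

X is directly left-recursive. The standard transformation for
  A → A α₁ | ... | A α_m | β₁ | ... | β_n
is
  A  → β₁ A' | ... | β_n A'
  A' → α₁ A' | ... | α_m A' | ε

X → / Y becomes X → / Y X'
X → X / X becomes X' → / X X'
X → X x / becomes X' → x / X'
Add X' → ε

Productions for other non-terminals are unchanged:
  Y → x Y
  Y → x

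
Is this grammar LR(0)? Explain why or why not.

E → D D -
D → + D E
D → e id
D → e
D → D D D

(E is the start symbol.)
A grammar is LR(0) if no state in the canonical LR(0) collection has:
  - both a shift item (dot before a terminal) and a complete item (shift-reduce conflict), or
  - two or more complete items (reduce-reduce conflict; the accept item [E' → E .] counts as a complete item here).

Augment with E' → E and build the canonical LR(0) collection (I0 = CLOSURE({[E' → . E]}), then GOTO on every symbol after a dot until no new states appear). It has 13 states:
  I0: { [D → . + D E], [D → . D D D], [D → . e id], [D → . e], [E → . D D -], [E' → . E] }  — shift
  I1: { [D → + . D E], [D → . + D E], [D → . D D D], [D → . e id], [D → . e] }  — shift
  I2: { [D → . + D E], [D → . D D D], [D → . e id], [D → . e], [D → D . D D], [E → D . D -] }  — shift
  I3: { [E' → E .] }  — accept
  I4: { [D → e . id], [D → e .] }  — shift, reduce
  I5: { [D → e id .] }  — reduce
  I6: { [D → . + D E], [D → . D D D], [D → . e id], [D → . e], [D → D . D D], [D → D D . D], [E → D D . -] }  — shift
  I7: { [E → D D - .] }  — reduce
  I8: { [D → . + D E], [D → . D D D], [D → . e id], [D → . e], [D → D . D D], [D → D D . D], [D → D D D .] }  — shift, reduce
  I9: { [D → + D . E], [D → . + D E], [D → . D D D], [D → . e id], [D → . e], [D → D . D D], [E → . D D -] }  — shift
  I10: { [D → . + D E], [D → . D D D], [D → . e id], [D → . e], [D → D . D D], [D → D D . D], [E → D . D -] }  — shift
  I11: { [D → + D E .] }  — reduce
  I12: { [D → . + D E], [D → . D D D], [D → . e id], [D → . e], [D → D . D D], [D → D D . D], [D → D D D .], [E → D D . -] }  — shift, reduce

Conflict in state I4:
  Shift-reduce conflict between [D → e .] and [D → e . id]
So the grammar is NOT LR(0).

Answer: No. Shift-reduce conflict between [D → e .] and [D → e . id]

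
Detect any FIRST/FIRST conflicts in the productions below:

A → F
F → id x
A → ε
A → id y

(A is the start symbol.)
A FIRST/FIRST conflict occurs when two productions N → α and N → β for the same non-terminal have FIRST(α) ∩ FIRST(β) ≠ ∅ (with ε ∈ FIRST of a nullable right-hand side, so two nullable alternatives also conflict).

FIRST sets of the non-terminals at (or reachable through a nullable prefix from) the front of some alternative:
  FIRST(F) = { 'id' }

Productions for A:
  A → F: FIRST = { 'id' }
  A → ε: FIRST = { ε }
  A → id y: FIRST = { 'id' }
F has only one production, so no FIRST/FIRST conflict is possible there.

Conflict for A: A → F and A → id y
  Overlap: { 'id' }

Answer: Yes. A → F / A → id y on { 'id' }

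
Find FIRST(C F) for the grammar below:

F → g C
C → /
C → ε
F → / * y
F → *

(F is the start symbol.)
{ '*', '/', 'g' }

FIRST sets of the non-terminals involved (from the grammar, by fixed-point iteration):
  FIRST(C) = { '/', ε }
  FIRST(F) = { '*', '/', 'g' }

To compute FIRST(C F), process the symbols left to right:
Symbol C is a non-terminal. Add FIRST(C) \ {ε} = { '/' }
C is nullable (ε ∈ FIRST(C)), continue to the next symbol.
Symbol F is a non-terminal. Add FIRST(F) \ {ε} = { '*', '/', 'g' }
F is not nullable (ε ∉ FIRST(F)), so stop here.
FIRST(C F) = { '*', '/', 'g' }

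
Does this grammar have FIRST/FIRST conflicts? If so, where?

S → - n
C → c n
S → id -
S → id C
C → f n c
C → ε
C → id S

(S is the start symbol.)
Productions for S:
  S → - n: FIRST = { '-' }
  S → id -: FIRST = { 'id' }
  S → id C: FIRST = { 'id' }
Productions for C:
  C → c n: FIRST = { 'c' }
  C → f n c: FIRST = { 'f' }
  C → ε: FIRST = { ε }
  C → id S: FIRST = { 'id' }

Conflict for S: S → id - and S → id C
  Overlap: { 'id' }

Answer: Yes. S → id '-' / S → id C on { 'id' }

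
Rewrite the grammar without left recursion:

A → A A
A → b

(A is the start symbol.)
A → b A'
A' → A A'
A' → ε

A is directly left-recursive. The standard transformation for
  A → A α₁ | ... | A α_m | β₁ | ... | β_n
is
  A  → β₁ A' | ... | β_n A'
  A' → α₁ A' | ... | α_m A' | ε

A → b becomes A → b A'
A → A A becomes A' → A A'
Add A' → ε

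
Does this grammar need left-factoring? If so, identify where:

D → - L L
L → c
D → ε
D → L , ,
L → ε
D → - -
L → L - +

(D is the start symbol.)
Yes, D has productions with common prefix '-'

Left-factoring is needed when two productions for the same non-terminal
share a common prefix on the right-hand side.

Productions for D:
  D → - L L
  D → ε
  D → L , ,
  D → - -
Productions for L:
  L → c
  L → ε
  L → L - +

Found common prefix '-' in productions for D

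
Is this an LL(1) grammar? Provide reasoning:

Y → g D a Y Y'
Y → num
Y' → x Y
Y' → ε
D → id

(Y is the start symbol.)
A grammar is LL(1) if for each non-terminal N with multiple productions, the predict sets of those productions are pairwise disjoint, where PREDICT(N → α) = (FIRST(α) \ {ε}) ∪ (FOLLOW(N) if α ⇒* ε).

Relevant sets:
  FOLLOW(Y') = { $, 'x' }

For Y:
  PREDICT(Y → g D a Y Y') = { 'g' }
  PREDICT(Y → num) = { 'num' }
For Y':
  PREDICT(Y' → x Y) = { 'x' }
  PREDICT(Y' → ε) = { $, 'x' }
D has a single production, so nothing to check there.

Conflict found: Predict set conflict for Y': { 'x' }
The grammar is NOT LL(1).

Answer: No. Predict set conflict for Y': { 'x' }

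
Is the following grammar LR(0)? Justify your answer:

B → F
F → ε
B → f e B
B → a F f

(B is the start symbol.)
No. Shift-reduce conflict between [F → .] and [B → . a F f]

Augment with B' → B and build the canonical LR(0) collection (I0 = CLOSURE({[B' → . B]}), then GOTO on every symbol after a dot until no new states appear). It has 9 states:
  I0: { [B → . F], [B → . a F f], [B → . f e B], [B' → . B], [F → .] }  — shift, reduce
  I1: { [B' → B .] }  — accept
  I2: { [B → F .] }  — reduce
  I3: { [B → a . F f], [F → .] }  — reduce
  I4: { [B → f . e B] }  — shift
  I5: { [B → . F], [B → . a F f], [B → . f e B], [B → f e . B], [F → .] }  — shift, reduce
  I6: { [B → f e B .] }  — reduce
  I7: { [B → a F . f] }  — shift
  I8: { [B → a F f .] }  — reduce

Conflict in state I0:
  Shift-reduce conflict between [F → .] and [B → . a F f]
So the grammar is NOT LR(0).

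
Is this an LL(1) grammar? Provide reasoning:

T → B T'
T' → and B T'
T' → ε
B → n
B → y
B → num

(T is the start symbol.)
A grammar is LL(1) if for each non-terminal N with multiple productions, the predict sets of those productions are pairwise disjoint, where PREDICT(N → α) = (FIRST(α) \ {ε}) ∪ (FOLLOW(N) if α ⇒* ε).

Relevant sets:
  FOLLOW(T') = { $ }

For T':
  PREDICT(T' → and B T') = { 'and' }
  PREDICT(T' → ε) = { $ }
For B:
  PREDICT(B → n) = { 'n' }
  PREDICT(B → y) = { 'y' }
  PREDICT(B → num) = { 'num' }
T has a single production, so nothing to check there.

All predict sets are disjoint. The grammar IS LL(1).

Answer: Yes, the grammar is LL(1).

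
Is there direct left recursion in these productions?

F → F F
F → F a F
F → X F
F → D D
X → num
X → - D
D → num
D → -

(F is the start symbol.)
Direct left recursion occurs when N → N α for some non-terminal N (the right-hand side begins with the left-hand side itself).

F → F F: LEFT RECURSIVE (starts with F)
F → F a F: LEFT RECURSIVE (starts with F)
F → X F: starts with X
F → D D: starts with D
X → num: starts with num
X → - D: starts with '-'
D → num: starts with num
D → -: starts with '-'

The grammar has direct left recursion on: F.

Answer: Yes, F is left-recursive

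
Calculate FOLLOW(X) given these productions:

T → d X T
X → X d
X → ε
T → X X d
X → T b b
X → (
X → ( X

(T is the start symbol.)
{ '(', 'd' }

To compute FOLLOW(X), find every occurrence of X on a right-hand side N → α X β: add FIRST(β) \ {ε}, and if β is empty or nullable also add FOLLOW(N). Iterate to a fixed point.

In T → d X T: X is followed by T, add FIRST(T) \ {ε} = { '(', 'd' }
In X → X d: X is followed by d, add FIRST(d) \ {ε} = { 'd' }
In T → X X d: X is followed by X d, add FIRST(X d) \ {ε} = { '(', 'd' }
In T → X X d: X is followed by d, add FIRST(d) \ {ε} = { 'd' }
In X → ( X: X is at the end; this adds FOLLOW(X) to itself — nothing new

Taking the union: FOLLOW(X) = { '(', 'd' }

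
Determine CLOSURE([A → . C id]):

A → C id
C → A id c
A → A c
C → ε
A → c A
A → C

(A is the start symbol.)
To compute CLOSURE, for each item [A → α.Bβ] where B is a non-terminal, add [B → .γ] for all productions B → γ; repeat for the newly added items until nothing changes.

Start with: [A → . C id]
  [A → . C id] has the dot before C: add [C → . A id c], [C → .]
  [C → . A id c] has the dot before A: add [A → . A c], [A → . c A], [A → . C]
No further items can be added.

CLOSURE = { [A → . A c], [A → . C id], [A → . C], [A → . c A], [C → . A id c], [C → .] }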